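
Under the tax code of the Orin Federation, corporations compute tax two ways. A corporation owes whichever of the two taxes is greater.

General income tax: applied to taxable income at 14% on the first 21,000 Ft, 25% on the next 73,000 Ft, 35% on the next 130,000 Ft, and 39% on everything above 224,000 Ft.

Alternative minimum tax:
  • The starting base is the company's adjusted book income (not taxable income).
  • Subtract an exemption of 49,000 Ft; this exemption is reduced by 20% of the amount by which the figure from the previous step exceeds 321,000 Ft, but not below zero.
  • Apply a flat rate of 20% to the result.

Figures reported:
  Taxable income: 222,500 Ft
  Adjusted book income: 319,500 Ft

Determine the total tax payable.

66,165 Ft

General income tax:
  21,000 Ft × 14% = 2,940 Ft
  73,000 Ft × 25% = 18,250 Ft
  128,500 Ft × 35% = 44,975 Ft
  → 66,165 Ft

Alternative minimum tax:
  Base (adjusted book income): 319,500 Ft
  Exemption: 319,500 Ft ≤ 321,000 Ft, so full 49,000 Ft applies
  Base: 319,500 Ft − 49,000 Ft = 270,500 Ft
  270,500 Ft × 20% = 54,100 Ft

66,165 Ft > 54,100 Ft, so the general income tax governs.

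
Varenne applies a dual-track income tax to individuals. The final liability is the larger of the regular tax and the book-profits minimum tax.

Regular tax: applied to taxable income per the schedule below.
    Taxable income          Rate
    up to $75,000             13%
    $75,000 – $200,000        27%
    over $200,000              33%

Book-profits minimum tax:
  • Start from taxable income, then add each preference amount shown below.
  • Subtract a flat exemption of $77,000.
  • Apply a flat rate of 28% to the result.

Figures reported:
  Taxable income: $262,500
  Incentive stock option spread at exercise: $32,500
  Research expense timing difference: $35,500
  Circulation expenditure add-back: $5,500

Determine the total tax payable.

Book-profits minimum tax:
  Adjusted income: $262,500 + $32,500 + $35,500 + $5,500 = $336,000
  Less exemption $77,000 → base $259,000
  $259,000 × 28% = $72,520

Regular tax:
  $75,000 × 13% = $9,750
  $125,000 × 27% = $33,750
  $62,500 × 33% = $20,625
  → $64,125

$72,520 > $64,125, so the book-profits minimum tax is the binding amount.

$72,520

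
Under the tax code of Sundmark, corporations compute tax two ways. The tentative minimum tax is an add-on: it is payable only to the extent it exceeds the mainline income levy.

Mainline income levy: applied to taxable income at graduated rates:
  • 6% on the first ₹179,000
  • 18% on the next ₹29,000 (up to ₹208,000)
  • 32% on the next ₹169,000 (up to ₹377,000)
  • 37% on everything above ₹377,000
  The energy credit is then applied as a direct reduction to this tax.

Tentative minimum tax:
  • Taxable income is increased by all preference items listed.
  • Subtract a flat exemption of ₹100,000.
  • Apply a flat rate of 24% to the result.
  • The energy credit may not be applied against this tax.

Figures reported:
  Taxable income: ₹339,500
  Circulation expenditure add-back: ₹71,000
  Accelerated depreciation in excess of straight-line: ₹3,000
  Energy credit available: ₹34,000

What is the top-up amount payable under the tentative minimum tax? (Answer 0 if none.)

₹51,200

Tentative minimum tax:
  Adjusted income: ₹339,500 + ₹71,000 + ₹3,000 = ₹413,500
  Less exemption ₹100,000 → base ₹313,500
  ₹313,500 × 24% = ₹75,240

Mainline income levy:
  ₹179,000 × 6% = ₹10,740
  ₹29,000 × 18% = ₹5,220
  ₹131,500 × 32% = ₹42,080
  → ₹58,040
  Less energy credit ₹34,000 → ₹24,040

Excess of tentative minimum tax over mainline income levy: ₹75,240 − ₹24,040 = ₹51,200.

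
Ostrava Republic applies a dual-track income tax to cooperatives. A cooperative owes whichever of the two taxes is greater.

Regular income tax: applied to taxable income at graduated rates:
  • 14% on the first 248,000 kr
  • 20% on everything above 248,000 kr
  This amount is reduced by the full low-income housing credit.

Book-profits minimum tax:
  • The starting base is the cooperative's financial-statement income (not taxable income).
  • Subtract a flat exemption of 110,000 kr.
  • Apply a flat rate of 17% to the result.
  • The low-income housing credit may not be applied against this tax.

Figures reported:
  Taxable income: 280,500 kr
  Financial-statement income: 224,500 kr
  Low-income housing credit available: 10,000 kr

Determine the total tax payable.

Regular income tax:
  248,000 kr × 14% = 34,720 kr
  32,500 kr × 20% = 6,500 kr
  → 41,220 kr
  Less low-income housing credit 10,000 kr → 31,220 kr

Book-profits minimum tax:
  Base (financial-statement income): 224,500 kr
  Less exemption 110,000 kr → base 114,500 kr
  114,500 kr × 17% = 19,465 kr

31,220 kr > 19,465 kr, so the regular income tax governs.

31,220 kr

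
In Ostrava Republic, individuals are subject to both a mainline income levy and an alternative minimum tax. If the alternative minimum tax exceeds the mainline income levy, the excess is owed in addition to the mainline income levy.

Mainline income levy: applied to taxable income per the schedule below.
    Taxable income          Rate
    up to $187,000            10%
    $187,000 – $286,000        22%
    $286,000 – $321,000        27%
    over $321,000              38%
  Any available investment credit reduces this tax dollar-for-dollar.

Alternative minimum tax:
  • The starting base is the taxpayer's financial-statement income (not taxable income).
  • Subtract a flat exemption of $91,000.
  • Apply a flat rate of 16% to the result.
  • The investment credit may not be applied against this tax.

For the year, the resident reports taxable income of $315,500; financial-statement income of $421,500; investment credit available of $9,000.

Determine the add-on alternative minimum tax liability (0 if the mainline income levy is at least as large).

Mainline income levy:
  $187,000 × 10% = $18,700
  $99,000 × 22% = $21,780
  $29,500 × 27% = $7,965
  → $48,445
  Less investment credit $9,000 → $39,445

Alternative minimum tax:
  Base (financial-statement income): $421,500
  Less exemption $91,000 → base $330,500
  $330,500 × 16% = $52,880

Excess of alternative minimum tax over mainline income levy: $52,880 − $39,445 = $13,435.

$13,435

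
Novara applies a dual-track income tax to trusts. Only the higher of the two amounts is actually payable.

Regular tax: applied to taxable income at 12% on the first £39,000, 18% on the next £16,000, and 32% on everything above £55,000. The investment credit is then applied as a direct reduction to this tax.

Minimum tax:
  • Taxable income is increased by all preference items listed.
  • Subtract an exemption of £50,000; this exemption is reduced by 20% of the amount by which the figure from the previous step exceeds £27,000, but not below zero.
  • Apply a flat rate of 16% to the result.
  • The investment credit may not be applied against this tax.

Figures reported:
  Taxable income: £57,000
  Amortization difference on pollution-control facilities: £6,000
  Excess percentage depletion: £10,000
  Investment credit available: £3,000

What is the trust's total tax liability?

£5,200

Minimum tax:
  Adjusted income: £57,000 + £6,000 + £10,000 = £73,000
  Exemption: £50,000 − 20% × (£73,000 − £27,000) = £50,000 − £9,200 = £40,800
  Base: £73,000 − £40,800 = £32,200
  £32,200 × 16% = £5,152

Regular tax:
  £39,000 × 12% = £4,680
  £16,000 × 18% = £2,880
  £2,000 × 32% = £640
  → £8,200
  Less investment credit £3,000 → £5,200

£5,200 > £5,152, so the regular tax governs.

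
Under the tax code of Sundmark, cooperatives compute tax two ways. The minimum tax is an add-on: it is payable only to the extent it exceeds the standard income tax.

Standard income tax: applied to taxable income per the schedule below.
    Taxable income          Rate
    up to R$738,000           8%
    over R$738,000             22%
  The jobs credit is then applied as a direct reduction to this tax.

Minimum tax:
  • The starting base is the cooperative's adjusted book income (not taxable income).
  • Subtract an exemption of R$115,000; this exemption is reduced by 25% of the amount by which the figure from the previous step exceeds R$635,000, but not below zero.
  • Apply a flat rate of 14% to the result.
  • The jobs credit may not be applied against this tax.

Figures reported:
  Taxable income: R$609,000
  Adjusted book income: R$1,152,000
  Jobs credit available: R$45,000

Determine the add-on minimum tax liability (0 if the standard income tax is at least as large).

R$157,560

Standard income tax:
  R$609,000 × 8% = R$48,720
  Less jobs credit R$45,000 → R$3,720

Minimum tax:
  Base (adjusted book income): R$1,152,000
  Exemption: 25% × (R$1,152,000 − R$635,000) = R$129,250 ≥ R$115,000, so the exemption is fully phased out
  Base: R$1,152,000 − R$0 = R$1,152,000
  R$1,152,000 × 14% = R$161,280

Excess of minimum tax over standard income tax: R$161,280 − R$3,720 = R$157,560.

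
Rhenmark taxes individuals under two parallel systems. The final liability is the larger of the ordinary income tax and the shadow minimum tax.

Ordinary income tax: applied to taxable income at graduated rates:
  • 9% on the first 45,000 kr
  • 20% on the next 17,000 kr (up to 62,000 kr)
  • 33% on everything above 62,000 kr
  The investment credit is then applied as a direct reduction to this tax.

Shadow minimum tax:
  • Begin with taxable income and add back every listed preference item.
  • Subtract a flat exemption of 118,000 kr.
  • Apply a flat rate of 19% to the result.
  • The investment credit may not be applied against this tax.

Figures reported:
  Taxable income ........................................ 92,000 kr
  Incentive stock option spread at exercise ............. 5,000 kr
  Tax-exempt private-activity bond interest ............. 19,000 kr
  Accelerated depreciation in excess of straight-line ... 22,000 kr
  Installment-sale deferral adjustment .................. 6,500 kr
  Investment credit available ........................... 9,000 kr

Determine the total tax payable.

8,350 kr

Ordinary income tax:
  45,000 kr × 9% = 4,050 kr
  17,000 kr × 20% = 3,400 kr
  30,000 kr × 33% = 9,900 kr
  → 17,350 kr
  Less investment credit 9,000 kr → 8,350 kr

Shadow minimum tax:
  Adjusted income: 92,000 kr + 5,000 kr + 19,000 kr + 22,000 kr + 6,500 kr = 144,500 kr
  Less exemption 118,000 kr → base 26,500 kr
  26,500 kr × 19% = 5,035 kr

8,350 kr > 5,035 kr, so the ordinary income tax governs.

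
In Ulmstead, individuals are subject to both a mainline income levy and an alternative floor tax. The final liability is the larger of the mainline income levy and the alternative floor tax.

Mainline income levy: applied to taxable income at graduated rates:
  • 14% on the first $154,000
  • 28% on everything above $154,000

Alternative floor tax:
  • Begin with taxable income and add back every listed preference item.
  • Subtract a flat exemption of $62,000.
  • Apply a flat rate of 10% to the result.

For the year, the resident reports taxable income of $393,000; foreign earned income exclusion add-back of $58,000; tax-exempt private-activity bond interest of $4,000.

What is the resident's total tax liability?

$88,480

Mainline income levy:
  $154,000 × 14% = $21,560
  $239,000 × 28% = $66,920
  → $88,480

Alternative floor tax:
  Adjusted income: $393,000 + $58,000 + $4,000 = $455,000
  Less exemption $62,000 → base $393,000
  $393,000 × 10% = $39,300

$88,480 > $39,300, so the mainline income levy governs.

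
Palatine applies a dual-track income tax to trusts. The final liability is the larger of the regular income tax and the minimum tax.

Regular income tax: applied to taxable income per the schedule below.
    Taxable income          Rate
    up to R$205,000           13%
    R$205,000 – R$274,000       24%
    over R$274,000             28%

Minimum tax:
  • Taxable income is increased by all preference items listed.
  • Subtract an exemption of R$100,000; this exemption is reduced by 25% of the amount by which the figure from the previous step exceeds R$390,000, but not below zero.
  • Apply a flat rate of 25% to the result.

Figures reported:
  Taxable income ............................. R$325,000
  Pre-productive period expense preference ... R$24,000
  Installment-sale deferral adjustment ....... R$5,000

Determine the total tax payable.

Minimum tax:
  Adjusted income: R$325,000 + R$24,000 + R$5,000 = R$354,000
  Exemption: R$354,000 ≤ R$390,000, so full R$100,000 applies
  Base: R$354,000 − R$100,000 = R$254,000
  R$254,000 × 25% = R$63,500

Regular income tax:
  R$205,000 × 13% = R$26,650
  R$69,000 × 24% = R$16,560
  R$51,000 × 28% = R$14,280
  → R$57,490

R$63,500 > R$57,490, so the minimum tax is the binding amount.

R$63,500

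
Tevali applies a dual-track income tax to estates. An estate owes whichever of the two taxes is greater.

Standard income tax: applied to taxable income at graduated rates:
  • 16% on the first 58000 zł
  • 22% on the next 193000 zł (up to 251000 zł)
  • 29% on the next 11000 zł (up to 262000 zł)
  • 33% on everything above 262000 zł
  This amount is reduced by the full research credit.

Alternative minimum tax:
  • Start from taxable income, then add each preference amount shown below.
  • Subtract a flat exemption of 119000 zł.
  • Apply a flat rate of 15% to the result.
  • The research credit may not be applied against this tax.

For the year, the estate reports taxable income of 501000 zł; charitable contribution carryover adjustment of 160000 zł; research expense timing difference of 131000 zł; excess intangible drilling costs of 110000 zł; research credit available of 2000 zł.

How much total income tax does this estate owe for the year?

Standard income tax:
  58000 zł × 16% = 9280 zł
  193000 zł × 22% = 42460 zł
  11000 zł × 29% = 3190 zł
  239000 zł × 33% = 78870 zł
  → 133800 zł
  Less research credit 2000 zł → 131800 zł

Alternative minimum tax:
  Adjusted income: 501000 zł + 160000 zł + 131000 zł + 110000 zł = 902000 zł
  Less exemption 119000 zł → base 783000 zł
  783000 zł × 15% = 117450 zł

131800 zł > 117450 zł, so the standard income tax governs.

131800 zł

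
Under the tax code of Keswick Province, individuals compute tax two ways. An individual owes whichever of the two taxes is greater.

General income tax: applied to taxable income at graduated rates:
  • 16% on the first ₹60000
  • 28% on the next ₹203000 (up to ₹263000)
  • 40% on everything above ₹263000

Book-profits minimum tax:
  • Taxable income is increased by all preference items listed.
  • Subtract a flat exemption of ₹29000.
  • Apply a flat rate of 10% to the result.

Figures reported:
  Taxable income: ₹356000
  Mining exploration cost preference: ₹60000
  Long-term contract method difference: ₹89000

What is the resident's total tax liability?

Book-profits minimum tax:
  Adjusted income: ₹356000 + ₹60000 + ₹89000 = ₹505000
  Less exemption ₹29000 → base ₹476000
  ₹476000 × 10% = ₹47600

General income tax:
  ₹60000 × 16% = ₹9600
  ₹203000 × 28% = ₹56840
  ₹93000 × 40% = ₹37200
  → ₹103640

₹103640 > ₹47600, so the general income tax governs.

₹103640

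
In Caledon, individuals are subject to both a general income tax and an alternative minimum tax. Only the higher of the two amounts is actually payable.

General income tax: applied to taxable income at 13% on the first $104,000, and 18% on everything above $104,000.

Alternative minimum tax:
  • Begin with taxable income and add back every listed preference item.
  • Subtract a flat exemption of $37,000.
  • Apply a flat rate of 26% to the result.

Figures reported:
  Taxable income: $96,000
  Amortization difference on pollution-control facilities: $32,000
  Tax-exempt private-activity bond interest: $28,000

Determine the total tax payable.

$30,940

Alternative minimum tax:
  Adjusted income: $96,000 + $32,000 + $28,000 = $156,000
  Less exemption $37,000 → base $119,000
  $119,000 × 26% = $30,940

General income tax:
  $96,000 × 13% = $12,480

$30,940 > $12,480, so the alternative minimum tax is the binding amount.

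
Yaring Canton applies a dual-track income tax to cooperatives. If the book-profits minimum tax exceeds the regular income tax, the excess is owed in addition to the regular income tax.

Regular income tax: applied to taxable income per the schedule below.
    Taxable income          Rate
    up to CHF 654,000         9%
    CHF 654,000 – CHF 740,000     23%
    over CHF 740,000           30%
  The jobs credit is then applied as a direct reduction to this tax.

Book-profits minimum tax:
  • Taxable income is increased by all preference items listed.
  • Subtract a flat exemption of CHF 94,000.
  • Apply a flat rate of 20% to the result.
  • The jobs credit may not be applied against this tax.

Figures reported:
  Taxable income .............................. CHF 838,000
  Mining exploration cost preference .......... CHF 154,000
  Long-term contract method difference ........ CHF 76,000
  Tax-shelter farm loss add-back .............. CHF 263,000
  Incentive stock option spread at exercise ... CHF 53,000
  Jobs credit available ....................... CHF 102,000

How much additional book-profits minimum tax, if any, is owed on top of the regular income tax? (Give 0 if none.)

Regular income tax:
  CHF 654,000 × 9% = CHF 58,860
  CHF 86,000 × 23% = CHF 19,780
  CHF 98,000 × 30% = CHF 29,400
  → CHF 108,040
  Less jobs credit CHF 102,000 → CHF 6,040

Book-profits minimum tax:
  Adjusted income: CHF 838,000 + CHF 154,000 + CHF 76,000 + CHF 263,000 + CHF 53,000 = CHF 1,384,000
  Less exemption CHF 94,000 → base CHF 1,290,000
  CHF 1,290,000 × 20% = CHF 258,000

Excess of book-profits minimum tax over regular income tax: CHF 258,000 − CHF 6,040 = CHF 251,960.

CHF 251,960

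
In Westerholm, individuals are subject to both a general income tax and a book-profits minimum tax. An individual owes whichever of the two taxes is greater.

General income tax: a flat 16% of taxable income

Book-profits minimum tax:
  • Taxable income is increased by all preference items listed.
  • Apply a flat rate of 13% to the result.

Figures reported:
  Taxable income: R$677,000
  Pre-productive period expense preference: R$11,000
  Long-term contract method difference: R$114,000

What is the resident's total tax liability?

R$108,320

Book-profits minimum tax:
  Adjusted income: R$677,000 + R$11,000 + R$114,000 = R$802,000
  R$802,000 × 13% = R$104,260

General income tax:
  R$677,000 × 16% = R$108,320

R$108,320 > R$104,260, so the general income tax governs.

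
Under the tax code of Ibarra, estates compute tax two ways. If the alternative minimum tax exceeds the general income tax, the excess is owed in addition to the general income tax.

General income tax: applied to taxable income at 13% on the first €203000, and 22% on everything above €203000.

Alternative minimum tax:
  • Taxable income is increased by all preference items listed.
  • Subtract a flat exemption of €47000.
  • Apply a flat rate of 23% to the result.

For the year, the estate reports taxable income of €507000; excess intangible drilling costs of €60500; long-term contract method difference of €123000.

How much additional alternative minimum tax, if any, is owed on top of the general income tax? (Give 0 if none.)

€54735

Alternative minimum tax:
  Adjusted income: €507000 + €60500 + €123000 = €690500
  Less exemption €47000 → base €643500
  €643500 × 23% = €148005

General income tax:
  €203000 × 13% = €26390
  €304000 × 22% = €66880
  → €93270

Excess of alternative minimum tax over general income tax: €148005 − €93270 = €54735.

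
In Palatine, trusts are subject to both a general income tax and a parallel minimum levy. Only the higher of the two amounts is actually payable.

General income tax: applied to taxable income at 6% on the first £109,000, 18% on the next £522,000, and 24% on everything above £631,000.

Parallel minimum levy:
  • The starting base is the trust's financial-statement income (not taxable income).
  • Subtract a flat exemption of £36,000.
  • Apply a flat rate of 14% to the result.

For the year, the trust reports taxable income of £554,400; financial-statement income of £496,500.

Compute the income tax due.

General income tax:
  £109,000 × 6% = £6,540
  £445,400 × 18% = £80,172
  → £86,712

Parallel minimum levy:
  Base (financial-statement income): £496,500
  Less exemption £36,000 → base £460,500
  £460,500 × 14% = £64,470

£86,712 > £64,470, so the general income tax governs.

£86,712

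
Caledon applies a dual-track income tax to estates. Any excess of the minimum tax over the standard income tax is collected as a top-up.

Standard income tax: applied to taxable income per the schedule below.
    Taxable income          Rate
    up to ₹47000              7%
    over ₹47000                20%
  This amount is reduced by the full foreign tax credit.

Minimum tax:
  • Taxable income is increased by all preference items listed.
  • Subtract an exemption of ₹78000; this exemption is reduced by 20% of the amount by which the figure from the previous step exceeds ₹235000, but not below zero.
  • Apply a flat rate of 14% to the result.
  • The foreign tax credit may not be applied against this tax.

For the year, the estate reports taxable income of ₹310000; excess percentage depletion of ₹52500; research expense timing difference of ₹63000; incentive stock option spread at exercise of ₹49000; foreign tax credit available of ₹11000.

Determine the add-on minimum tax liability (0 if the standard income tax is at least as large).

Minimum tax:
  Adjusted income: ₹310000 + ₹52500 + ₹63000 + ₹49000 = ₹474500
  Exemption: ₹78000 − 20% × (₹474500 − ₹235000) = ₹78000 − ₹47900 = ₹30100
  Base: ₹474500 − ₹30100 = ₹444400
  ₹444400 × 14% = ₹62216

Standard income tax:
  ₹47000 × 7% = ₹3290
  ₹263000 × 20% = ₹52600
  → ₹55890
  Less foreign tax credit ₹11000 → ₹44890

Excess of minimum tax over standard income tax: ₹62216 − ₹44890 = ₹17326.

₹17326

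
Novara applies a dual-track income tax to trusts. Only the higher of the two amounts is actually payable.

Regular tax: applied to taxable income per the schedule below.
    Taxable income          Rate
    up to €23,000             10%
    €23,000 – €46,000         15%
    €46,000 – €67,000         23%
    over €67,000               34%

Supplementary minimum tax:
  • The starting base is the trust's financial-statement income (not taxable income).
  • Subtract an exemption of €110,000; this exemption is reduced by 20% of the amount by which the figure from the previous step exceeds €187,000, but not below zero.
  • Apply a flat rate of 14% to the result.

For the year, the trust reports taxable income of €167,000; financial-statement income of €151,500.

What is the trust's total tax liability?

Supplementary minimum tax:
  Base (financial-statement income): €151,500
  Exemption: €151,500 ≤ €187,000, so full €110,000 applies
  Base: €151,500 − €110,000 = €41,500
  €41,500 × 14% = €5,810

Regular tax:
  €23,000 × 10% = €2,300
  €23,000 × 15% = €3,450
  €21,000 × 23% = €4,830
  €100,000 × 34% = €34,000
  → €44,580

€44,580 > €5,810, so the regular tax governs.

€44,580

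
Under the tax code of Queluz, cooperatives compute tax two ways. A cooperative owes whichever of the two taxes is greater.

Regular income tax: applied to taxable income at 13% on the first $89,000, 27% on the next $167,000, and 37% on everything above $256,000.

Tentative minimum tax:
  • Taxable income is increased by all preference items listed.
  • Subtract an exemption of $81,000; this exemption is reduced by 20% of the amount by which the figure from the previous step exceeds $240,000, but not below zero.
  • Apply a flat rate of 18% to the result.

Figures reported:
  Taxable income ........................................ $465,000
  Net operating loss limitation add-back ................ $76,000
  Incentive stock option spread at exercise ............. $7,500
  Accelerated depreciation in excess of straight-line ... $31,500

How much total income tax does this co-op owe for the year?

Regular income tax:
  $89,000 × 13% = $11,570
  $167,000 × 27% = $45,090
  $209,000 × 37% = $77,330
  → $133,990

Tentative minimum tax:
  Adjusted income: $465,000 + $76,000 + $7,500 + $31,500 = $580,000
  Exemption: $81,000 − 20% × ($580,000 − $240,000) = $81,000 − $68,000 = $13,000
  Base: $580,000 − $13,000 = $567,000
  $567,000 × 18% = $102,060

$133,990 > $102,060, so the regular income tax governs.

$133,990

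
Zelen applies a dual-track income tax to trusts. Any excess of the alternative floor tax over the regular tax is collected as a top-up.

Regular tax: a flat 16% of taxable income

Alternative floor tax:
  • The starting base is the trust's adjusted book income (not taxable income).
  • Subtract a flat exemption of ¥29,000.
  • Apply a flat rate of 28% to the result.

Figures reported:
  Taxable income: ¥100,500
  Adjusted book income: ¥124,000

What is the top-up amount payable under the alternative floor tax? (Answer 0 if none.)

¥10,520

Alternative floor tax:
  Base (adjusted book income): ¥124,000
  Less exemption ¥29,000 → base ¥95,000
  ¥95,000 × 28% = ¥26,600

Regular tax:
  ¥100,500 × 16% = ¥16,080

Excess of alternative floor tax over regular tax: ¥26,600 − ¥16,080 = ¥10,520.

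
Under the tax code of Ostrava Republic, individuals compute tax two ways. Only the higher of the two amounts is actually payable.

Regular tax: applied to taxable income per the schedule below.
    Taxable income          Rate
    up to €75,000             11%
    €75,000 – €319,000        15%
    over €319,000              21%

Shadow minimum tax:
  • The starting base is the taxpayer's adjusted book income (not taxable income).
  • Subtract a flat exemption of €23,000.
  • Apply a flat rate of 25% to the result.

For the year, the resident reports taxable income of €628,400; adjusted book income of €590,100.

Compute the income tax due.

Shadow minimum tax:
  Base (adjusted book income): €590,100
  Less exemption €23,000 → base €567,100
  €567,100 × 25% = €141,775

Regular tax:
  €75,000 × 11% = €8,250
  €244,000 × 15% = €36,600
  €309,400 × 21% = €64,974
  → €109,824

€141,775 > €109,824, so the shadow minimum tax is the binding amount.

€141,775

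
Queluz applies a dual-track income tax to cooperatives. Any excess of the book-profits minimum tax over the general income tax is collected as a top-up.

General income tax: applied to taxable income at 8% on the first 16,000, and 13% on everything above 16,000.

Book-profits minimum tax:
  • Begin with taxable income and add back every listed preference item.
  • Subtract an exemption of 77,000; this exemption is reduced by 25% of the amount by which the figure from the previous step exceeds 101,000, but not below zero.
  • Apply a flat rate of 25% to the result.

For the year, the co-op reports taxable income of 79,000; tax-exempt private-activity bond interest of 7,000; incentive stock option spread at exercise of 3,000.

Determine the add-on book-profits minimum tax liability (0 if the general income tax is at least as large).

0

Book-profits minimum tax:
  Adjusted income: 79,000 + 7,000 + 3,000 = 89,000
  Exemption: 89,000 ≤ 101,000, so full 77,000 applies
  Base: 89,000 − 77,000 = 12,000
  12,000 × 25% = 3,000

General income tax:
  16,000 × 8% = 1,280
  63,000 × 13% = 8,190
  → 9,470

3,000 ≤ 9,470, so no add-on is due.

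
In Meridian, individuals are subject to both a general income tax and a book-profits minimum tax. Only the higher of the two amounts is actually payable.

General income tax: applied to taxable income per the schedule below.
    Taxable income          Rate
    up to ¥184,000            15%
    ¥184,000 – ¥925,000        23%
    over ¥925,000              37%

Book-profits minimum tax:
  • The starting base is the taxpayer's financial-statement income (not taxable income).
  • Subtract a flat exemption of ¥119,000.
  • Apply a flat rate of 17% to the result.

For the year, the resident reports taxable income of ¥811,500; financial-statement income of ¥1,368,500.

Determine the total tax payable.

¥212,415

General income tax:
  ¥184,000 × 15% = ¥27,600
  ¥627,500 × 23% = ¥144,325
  → ¥171,925

Book-profits minimum tax:
  Base (financial-statement income): ¥1,368,500
  Less exemption ¥119,000 → base ¥1,249,500
  ¥1,249,500 × 17% = ¥212,415

¥212,415 > ¥171,925, so the book-profits minimum tax is the binding amount.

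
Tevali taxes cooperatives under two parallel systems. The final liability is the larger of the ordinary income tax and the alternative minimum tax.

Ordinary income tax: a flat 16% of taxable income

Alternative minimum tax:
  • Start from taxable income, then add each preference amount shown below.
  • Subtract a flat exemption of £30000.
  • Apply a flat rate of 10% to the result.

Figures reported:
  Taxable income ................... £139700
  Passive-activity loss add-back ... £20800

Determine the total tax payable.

Alternative minimum tax:
  Adjusted income: £139700 + £20800 = £160500
  Less exemption £30000 → base £130500
  £130500 × 10% = £13050

Ordinary income tax:
  £139700 × 16% = £22352

£22352 > £13050, so the ordinary income tax governs.

£22352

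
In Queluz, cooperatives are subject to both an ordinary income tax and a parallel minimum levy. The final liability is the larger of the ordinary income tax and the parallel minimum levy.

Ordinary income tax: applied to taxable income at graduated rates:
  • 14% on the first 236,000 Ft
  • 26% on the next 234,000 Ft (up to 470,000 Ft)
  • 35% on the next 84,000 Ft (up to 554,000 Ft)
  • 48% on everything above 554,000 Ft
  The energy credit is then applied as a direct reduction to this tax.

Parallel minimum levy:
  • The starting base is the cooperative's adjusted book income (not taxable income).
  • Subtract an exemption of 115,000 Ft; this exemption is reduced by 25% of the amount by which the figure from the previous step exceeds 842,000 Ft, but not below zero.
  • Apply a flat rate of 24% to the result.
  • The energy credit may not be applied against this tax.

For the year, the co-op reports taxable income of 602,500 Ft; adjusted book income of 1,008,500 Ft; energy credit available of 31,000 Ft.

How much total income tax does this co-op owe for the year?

Parallel minimum levy:
  Base (adjusted book income): 1,008,500 Ft
  Exemption: 115,000 Ft − 25% × (1,008,500 Ft − 842,000 Ft) = 115,000 Ft − 41,625 Ft = 73,375 Ft
  Base: 1,008,500 Ft − 73,375 Ft = 935,125 Ft
  935,125 Ft × 24% = 224,430 Ft

Ordinary income tax:
  236,000 Ft × 14% = 33,040 Ft
  234,000 Ft × 26% = 60,840 Ft
  84,000 Ft × 35% = 29,400 Ft
  48,500 Ft × 48% = 23,280 Ft
  → 146,560 Ft
  Less energy credit 31,000 Ft → 115,560 Ft

224,430 Ft > 115,560 Ft, so the parallel minimum levy is the binding amount.

224,430 Ft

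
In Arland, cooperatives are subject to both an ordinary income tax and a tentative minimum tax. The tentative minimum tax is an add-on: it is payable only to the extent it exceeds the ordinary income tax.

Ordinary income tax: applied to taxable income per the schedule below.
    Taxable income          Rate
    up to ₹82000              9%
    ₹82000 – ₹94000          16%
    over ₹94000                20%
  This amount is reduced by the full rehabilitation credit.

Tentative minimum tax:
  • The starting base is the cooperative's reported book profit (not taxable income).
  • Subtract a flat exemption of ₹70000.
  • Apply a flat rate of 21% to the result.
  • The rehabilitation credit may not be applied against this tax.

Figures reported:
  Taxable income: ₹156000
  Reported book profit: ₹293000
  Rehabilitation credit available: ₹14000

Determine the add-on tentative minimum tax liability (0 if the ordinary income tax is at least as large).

Tentative minimum tax:
  Base (reported book profit): ₹293000
  Less exemption ₹70000 → base ₹223000
  ₹223000 × 21% = ₹46830

Ordinary income tax:
  ₹82000 × 9% = ₹7380
  ₹12000 × 16% = ₹1920
  ₹62000 × 20% = ₹12400
  → ₹21700
  Less rehabilitation credit ₹14000 → ₹7700

Excess of tentative minimum tax over ordinary income tax: ₹46830 − ₹7700 = ₹39130.

₹39130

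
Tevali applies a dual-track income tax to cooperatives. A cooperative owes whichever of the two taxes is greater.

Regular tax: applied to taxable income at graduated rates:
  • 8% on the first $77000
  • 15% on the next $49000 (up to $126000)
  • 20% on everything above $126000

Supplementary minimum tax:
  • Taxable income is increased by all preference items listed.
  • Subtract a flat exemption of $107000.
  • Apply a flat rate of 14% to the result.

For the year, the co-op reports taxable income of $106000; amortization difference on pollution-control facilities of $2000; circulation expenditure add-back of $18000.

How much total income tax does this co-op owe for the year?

$10510

Supplementary minimum tax:
  Adjusted income: $106000 + $2000 + $18000 = $126000
  Less exemption $107000 → base $19000
  $19000 × 14% = $2660

Regular tax:
  $77000 × 8% = $6160
  $29000 × 15% = $4350
  → $10510

$10510 > $2660, so the regular tax governs.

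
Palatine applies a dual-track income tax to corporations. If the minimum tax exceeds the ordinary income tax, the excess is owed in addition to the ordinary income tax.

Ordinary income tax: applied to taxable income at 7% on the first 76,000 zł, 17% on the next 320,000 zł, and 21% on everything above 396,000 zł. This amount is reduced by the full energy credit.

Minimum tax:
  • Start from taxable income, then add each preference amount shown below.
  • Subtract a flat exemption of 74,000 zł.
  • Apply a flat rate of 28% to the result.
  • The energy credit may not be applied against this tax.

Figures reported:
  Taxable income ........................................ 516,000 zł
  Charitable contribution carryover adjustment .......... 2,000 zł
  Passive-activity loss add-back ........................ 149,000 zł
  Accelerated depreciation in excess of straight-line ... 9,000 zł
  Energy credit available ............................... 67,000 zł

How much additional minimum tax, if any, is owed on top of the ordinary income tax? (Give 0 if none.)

150,640 zł

Ordinary income tax:
  76,000 zł × 7% = 5,320 zł
  320,000 zł × 17% = 54,400 zł
  120,000 zł × 21% = 25,200 zł
  → 84,920 zł
  Less energy credit 67,000 zł → 17,920 zł

Minimum tax:
  Adjusted income: 516,000 zł + 2,000 zł + 149,000 zł + 9,000 zł = 676,000 zł
  Less exemption 74,000 zł → base 602,000 zł
  602,000 zł × 28% = 168,560 zł

Excess of minimum tax over ordinary income tax: 168,560 zł − 17,920 zł = 150,640 zł.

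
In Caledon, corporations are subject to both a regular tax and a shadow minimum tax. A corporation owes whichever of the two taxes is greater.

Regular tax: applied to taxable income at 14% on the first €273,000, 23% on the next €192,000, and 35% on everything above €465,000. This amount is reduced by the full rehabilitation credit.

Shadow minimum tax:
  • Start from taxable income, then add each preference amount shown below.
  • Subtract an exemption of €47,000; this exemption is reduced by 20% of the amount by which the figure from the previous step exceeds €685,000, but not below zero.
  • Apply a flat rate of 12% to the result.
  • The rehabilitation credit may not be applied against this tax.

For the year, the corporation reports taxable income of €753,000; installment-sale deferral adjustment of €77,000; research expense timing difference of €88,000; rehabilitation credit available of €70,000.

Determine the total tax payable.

Regular tax:
  €273,000 × 14% = €38,220
  €192,000 × 23% = €44,160
  €288,000 × 35% = €100,800
  → €183,180
  Less rehabilitation credit €70,000 → €113,180

Shadow minimum tax:
  Adjusted income: €753,000 + €77,000 + €88,000 = €918,000
  Exemption: €47,000 − 20% × (€918,000 − €685,000) = €47,000 − €46,600 = €400
  Base: €918,000 − €400 = €917,600
  €917,600 × 12% = €110,112

€113,180 > €110,112, so the regular tax governs.

€113,180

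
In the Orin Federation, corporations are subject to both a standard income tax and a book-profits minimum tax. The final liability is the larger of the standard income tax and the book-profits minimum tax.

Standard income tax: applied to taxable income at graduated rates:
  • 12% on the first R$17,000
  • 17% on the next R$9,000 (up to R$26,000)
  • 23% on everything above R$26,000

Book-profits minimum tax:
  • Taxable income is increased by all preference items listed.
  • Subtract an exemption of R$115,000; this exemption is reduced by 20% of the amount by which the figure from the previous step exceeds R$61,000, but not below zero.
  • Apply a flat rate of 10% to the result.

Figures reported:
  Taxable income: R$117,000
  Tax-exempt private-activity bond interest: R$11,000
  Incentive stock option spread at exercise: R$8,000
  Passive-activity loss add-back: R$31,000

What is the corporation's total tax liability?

R$24,500

Standard income tax:
  R$17,000 × 12% = R$2,040
  R$9,000 × 17% = R$1,530
  R$91,000 × 23% = R$20,930
  → R$24,500

Book-profits minimum tax:
  Adjusted income: R$117,000 + R$11,000 + R$8,000 + R$31,000 = R$167,000
  Exemption: R$115,000 − 20% × (R$167,000 − R$61,000) = R$115,000 − R$21,200 = R$93,800
  Base: R$167,000 − R$93,800 = R$73,200
  R$73,200 × 10% = R$7,320

R$24,500 > R$7,320, so the standard income tax governs.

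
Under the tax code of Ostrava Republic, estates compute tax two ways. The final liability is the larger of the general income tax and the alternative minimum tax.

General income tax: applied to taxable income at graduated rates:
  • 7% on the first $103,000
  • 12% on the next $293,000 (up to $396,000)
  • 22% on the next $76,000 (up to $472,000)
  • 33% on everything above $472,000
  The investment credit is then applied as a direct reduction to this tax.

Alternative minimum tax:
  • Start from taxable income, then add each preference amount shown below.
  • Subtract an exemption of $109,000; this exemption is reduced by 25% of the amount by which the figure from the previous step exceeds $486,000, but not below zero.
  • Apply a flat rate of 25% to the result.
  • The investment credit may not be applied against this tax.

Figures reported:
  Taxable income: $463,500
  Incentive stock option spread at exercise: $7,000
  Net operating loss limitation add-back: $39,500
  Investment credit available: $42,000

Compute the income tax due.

Alternative minimum tax:
  Adjusted income: $463,500 + $7,000 + $39,500 = $510,000
  Exemption: $109,000 − 25% × ($510,000 − $486,000) = $109,000 − $6,000 = $103,000
  Base: $510,000 − $103,000 = $407,000
  $407,000 × 25% = $101,750

General income tax:
  $103,000 × 7% = $7,210
  $293,000 × 12% = $35,160
  $67,500 × 22% = $14,850
  → $57,220
  Less investment credit $42,000 → $15,220

$101,750 > $15,220, so the alternative minimum tax is the binding amount.

$101,750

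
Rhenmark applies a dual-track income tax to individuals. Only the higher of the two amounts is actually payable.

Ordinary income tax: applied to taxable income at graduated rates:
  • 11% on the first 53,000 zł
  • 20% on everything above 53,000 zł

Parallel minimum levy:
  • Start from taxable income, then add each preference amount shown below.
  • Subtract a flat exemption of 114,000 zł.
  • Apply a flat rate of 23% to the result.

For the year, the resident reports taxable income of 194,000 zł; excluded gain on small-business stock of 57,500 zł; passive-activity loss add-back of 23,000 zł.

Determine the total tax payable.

36,915 zł

Ordinary income tax:
  53,000 zł × 11% = 5,830 zł
  141,000 zł × 20% = 28,200 zł
  → 34,030 zł

Parallel minimum levy:
  Adjusted income: 194,000 zł + 57,500 zł + 23,000 zł = 274,500 zł
  Less exemption 114,000 zł → base 160,500 zł
  160,500 zł × 23% = 36,915 zł

36,915 zł > 34,030 zł, so the parallel minimum levy is the binding amount.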